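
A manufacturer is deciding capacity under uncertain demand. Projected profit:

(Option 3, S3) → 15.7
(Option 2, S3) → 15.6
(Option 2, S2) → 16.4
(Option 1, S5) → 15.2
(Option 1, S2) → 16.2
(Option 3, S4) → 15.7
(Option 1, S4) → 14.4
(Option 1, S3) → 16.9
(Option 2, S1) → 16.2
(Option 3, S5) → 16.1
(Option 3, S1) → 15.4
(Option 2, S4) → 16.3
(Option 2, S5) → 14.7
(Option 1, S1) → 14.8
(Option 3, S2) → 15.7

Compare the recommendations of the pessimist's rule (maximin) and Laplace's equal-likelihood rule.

maximin → Option 3; laplace → Option 2 (disagree)

Row minima: Option 1=14.4, Option 2=14.7, Option 3=15.4
Best worst-case = 15.4 → Option 3.
Row averages: Option 1=15.5, Option 2=15.84, Option 3=15.72
Highest average = 15.84 → Option 2.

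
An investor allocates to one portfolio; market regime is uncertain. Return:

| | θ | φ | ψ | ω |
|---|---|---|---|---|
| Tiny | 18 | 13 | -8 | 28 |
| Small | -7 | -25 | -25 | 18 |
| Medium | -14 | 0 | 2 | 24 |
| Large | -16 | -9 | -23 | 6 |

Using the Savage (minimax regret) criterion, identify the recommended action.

Tiny

Column bests: θ=18, φ=13, ψ=2, ω=28.
Tiny regrets: 0, 0, 10, 0 → max 10
Small regrets: 25, 38, 27, 10 → max 38
Medium regrets: 32, 13, 0, 4 → max 32
Large regrets: 34, 22, 25, 22 → max 34
Smallest max regret = 10 → Tiny.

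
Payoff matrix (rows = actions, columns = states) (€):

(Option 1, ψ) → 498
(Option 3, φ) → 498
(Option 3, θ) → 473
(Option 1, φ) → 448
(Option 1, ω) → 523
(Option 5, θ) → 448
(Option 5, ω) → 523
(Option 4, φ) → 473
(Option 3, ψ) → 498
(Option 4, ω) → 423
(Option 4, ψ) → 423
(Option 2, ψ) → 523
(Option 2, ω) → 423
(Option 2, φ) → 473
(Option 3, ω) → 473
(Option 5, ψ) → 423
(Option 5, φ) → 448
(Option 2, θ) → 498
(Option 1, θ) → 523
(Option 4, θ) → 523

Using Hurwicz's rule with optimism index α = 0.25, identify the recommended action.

Option 3

Option 1: 0.25·523 + 0.75·448 = 466.75
Option 2: 0.25·523 + 0.75·423 = 448
Option 3: 0.25·498 + 0.75·473 = 479.25
Option 4: 0.25·523 + 0.75·423 = 448
Option 5: 0.25·523 + 0.75·423 = 448
Highest Hurwicz score = 479.25 → Option 3.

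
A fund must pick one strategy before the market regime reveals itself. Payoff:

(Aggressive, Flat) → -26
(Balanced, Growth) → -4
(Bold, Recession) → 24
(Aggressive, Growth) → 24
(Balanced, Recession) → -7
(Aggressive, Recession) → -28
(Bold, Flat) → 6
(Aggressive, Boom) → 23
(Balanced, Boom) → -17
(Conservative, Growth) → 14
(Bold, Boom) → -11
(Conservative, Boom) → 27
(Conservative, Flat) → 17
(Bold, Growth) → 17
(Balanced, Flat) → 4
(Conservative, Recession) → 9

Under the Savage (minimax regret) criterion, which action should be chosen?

Column bests: Recession=24, Flat=17, Growth=24, Boom=27.
Conservative regrets: 15, 0, 10, 0 → max 15
Balanced regrets: 31, 13, 28, 44 → max 44
Aggressive regrets: 52, 43, 0, 4 → max 52
Bold regrets: 0, 11, 7, 38 → max 38
Smallest max regret = 15 → Conservative.

Conservative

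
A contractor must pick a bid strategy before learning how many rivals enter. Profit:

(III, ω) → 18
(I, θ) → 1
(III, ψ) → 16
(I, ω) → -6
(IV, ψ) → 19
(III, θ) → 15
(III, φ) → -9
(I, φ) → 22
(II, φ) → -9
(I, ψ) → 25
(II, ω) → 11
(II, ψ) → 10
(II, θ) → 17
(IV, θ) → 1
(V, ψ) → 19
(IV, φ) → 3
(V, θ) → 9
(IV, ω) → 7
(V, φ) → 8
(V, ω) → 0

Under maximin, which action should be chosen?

IV

Row minima: I=-6, II=-9, III=-9, IV=1, V=0
Best worst-case = 1 → IV.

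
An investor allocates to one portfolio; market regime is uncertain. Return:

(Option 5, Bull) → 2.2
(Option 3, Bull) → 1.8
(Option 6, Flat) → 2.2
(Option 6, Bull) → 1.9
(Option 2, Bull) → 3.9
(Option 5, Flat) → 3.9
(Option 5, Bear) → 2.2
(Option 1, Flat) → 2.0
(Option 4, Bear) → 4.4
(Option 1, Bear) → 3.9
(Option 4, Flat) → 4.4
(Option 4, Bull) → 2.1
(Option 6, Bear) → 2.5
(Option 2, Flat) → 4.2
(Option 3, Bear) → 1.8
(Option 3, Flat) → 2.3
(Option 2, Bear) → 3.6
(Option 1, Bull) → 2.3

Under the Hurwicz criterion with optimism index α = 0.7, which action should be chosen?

Option 2

Option 1: 0.7·3.9 + 0.3·2.0 = 3.33
Option 2: 0.7·4.2 + 0.3·3.6 = 4.02
Option 3: 0.7·2.3 + 0.3·1.8 = 2.15
Option 4: 0.7·4.4 + 0.3·2.1 = 3.71
Option 5: 0.7·3.9 + 0.3·2.2 = 3.39
Option 6: 0.7·2.5 + 0.3·1.9 = 2.32
Highest Hurwicz score = 4.02 → Option 2.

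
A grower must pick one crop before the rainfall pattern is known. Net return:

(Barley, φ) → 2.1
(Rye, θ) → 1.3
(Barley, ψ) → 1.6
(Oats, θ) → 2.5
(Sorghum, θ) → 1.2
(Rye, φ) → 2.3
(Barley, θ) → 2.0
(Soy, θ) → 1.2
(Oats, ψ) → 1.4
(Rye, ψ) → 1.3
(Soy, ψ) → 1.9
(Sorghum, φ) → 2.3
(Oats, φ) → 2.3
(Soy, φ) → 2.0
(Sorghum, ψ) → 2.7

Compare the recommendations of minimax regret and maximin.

minimax regret → Barley; maximin → Barley (agree)

Column bests: θ=2.5, φ=2.3, ψ=2.7.
Soy regrets: 1.3, 0.3, 0.8 → max 1.3
Barley regrets: 0.5, 0.2, 1.1 → max 1.1
Oats regrets: 0.0, 0.0, 1.3 → max 1.3
Sorghum regrets: 1.3, 0.0, 0.0 → max 1.3
Rye regrets: 1.2, 0.0, 1.4 → max 1.4
Smallest max regret = 1.1 → Barley.
Row minima: Soy=1.2, Barley=1.6, Oats=1.4, Sorghum=1.2, Rye=1.3
Best worst-case = 1.6 → Barley.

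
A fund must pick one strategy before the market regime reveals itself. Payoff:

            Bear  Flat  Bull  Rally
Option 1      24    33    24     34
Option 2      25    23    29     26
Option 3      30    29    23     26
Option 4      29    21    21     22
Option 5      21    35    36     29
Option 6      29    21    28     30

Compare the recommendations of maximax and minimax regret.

maximax → Option 5; minimax regret → Option 5 (agree)

Row maxima: Option 1=34, Option 2=29, Option 3=30, Option 4=29, Option 5=36, Option 6=30
Best best-case = 36 → Option 5.
Column bests: Bear=30, Flat=35, Bull=36, Rally=34.
Option 1 regrets: 6, 2, 12, 0 → max 12
Option 2 regrets: 5, 12, 7, 8 → max 12
Option 3 regrets: 0, 6, 13, 8 → max 13
Option 4 regrets: 1, 14, 15, 12 → max 15
Option 5 regrets: 9, 0, 0, 5 → max 9
Option 6 regrets: 1, 14, 8, 4 → max 14
Smallest max regret = 9 → Option 5.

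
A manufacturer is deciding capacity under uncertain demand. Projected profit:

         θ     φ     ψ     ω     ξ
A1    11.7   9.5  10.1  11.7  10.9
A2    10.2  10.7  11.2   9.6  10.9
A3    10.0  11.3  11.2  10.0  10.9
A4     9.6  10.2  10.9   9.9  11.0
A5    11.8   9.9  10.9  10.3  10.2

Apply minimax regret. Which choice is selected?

Column bests: θ=11.8, φ=11.3, ψ=11.2, ω=11.7, ξ=11.0.
A1 regrets: 0.1, 1.8, 1.1, 0.0, 0.1 → max 1.8
A2 regrets: 1.6, 0.6, 0.0, 2.1, 0.1 → max 2.1
A3 regrets: 1.8, 0.0, 0.0, 1.7, 0.1 → max 1.8
A4 regrets: 2.2, 1.1, 0.3, 1.8, 0.0 → max 2.2
A5 regrets: 0.0, 1.4, 0.3, 1.4, 0.8 → max 1.4
Smallest max regret = 1.4 → A5.

A5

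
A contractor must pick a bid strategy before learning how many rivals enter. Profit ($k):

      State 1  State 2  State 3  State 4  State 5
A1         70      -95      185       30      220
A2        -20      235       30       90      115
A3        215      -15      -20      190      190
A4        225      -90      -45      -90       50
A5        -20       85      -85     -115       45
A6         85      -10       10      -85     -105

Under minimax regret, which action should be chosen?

A2

Column bests: State 1=225, State 2=235, State 3=185, State 4=190, State 5=220.
A1 regrets: 155, 330, 0, 160, 0 → max 330
A2 regrets: 245, 0, 155, 100, 105 → max 245
A3 regrets: 10, 250, 205, 0, 30 → max 250
A4 regrets: 0, 325, 230, 280, 170 → max 325
A5 regrets: 245, 150, 270, 305, 175 → max 305
A6 regrets: 140, 245, 175, 275, 325 → max 325
Smallest max regret = 245 → A2.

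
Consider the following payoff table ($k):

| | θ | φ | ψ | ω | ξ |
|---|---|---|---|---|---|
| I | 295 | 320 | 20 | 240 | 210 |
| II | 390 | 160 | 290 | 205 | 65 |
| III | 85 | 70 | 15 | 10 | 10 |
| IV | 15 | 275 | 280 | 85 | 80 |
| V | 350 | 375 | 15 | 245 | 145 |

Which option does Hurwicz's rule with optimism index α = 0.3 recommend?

I: 0.3·320 + 0.7·20 = 110
II: 0.3·390 + 0.7·65 = 162.5
III: 0.3·85 + 0.7·10 = 32.5
IV: 0.3·280 + 0.7·15 = 94.5
V: 0.3·375 + 0.7·15 = 123
Highest Hurwicz score = 162.5 → II.

II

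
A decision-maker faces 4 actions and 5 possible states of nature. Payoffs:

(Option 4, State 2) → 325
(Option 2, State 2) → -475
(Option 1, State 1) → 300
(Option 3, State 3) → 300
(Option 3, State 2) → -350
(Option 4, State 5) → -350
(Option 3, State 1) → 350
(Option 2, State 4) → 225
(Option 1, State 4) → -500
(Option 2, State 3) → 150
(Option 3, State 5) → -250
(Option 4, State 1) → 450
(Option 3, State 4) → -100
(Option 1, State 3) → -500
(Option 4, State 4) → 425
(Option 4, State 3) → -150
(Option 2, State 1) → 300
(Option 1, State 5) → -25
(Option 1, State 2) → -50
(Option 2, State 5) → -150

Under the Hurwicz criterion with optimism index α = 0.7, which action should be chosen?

Option 1: 0.7·300 + 0.3·(-500) = 60
Option 2: 0.7·300 + 0.3·(-475) = 67.5
Option 3: 0.7·350 + 0.3·(-350) = 140
Option 4: 0.7·450 + 0.3·(-350) = 210
Highest Hurwicz score = 210 → Option 4.

Option 4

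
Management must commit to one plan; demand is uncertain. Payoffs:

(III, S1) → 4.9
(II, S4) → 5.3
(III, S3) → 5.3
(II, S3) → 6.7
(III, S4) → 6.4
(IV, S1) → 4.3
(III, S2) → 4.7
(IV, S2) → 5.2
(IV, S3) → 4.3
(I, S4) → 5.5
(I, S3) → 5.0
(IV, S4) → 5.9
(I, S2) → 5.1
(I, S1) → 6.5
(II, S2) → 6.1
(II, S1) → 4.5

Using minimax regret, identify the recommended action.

Column bests: S1=6.5, S2=6.1, S3=6.7, S4=6.4.
I regrets: 0.0, 1.0, 1.7, 0.9 → max 1.7
II regrets: 2.0, 0.0, 0.0, 1.1 → max 2.0
III regrets: 1.6, 1.4, 1.4, 0.0 → max 1.6
IV regrets: 2.2, 0.9, 2.4, 0.5 → max 2.4
Smallest max regret = 1.6 → III.

III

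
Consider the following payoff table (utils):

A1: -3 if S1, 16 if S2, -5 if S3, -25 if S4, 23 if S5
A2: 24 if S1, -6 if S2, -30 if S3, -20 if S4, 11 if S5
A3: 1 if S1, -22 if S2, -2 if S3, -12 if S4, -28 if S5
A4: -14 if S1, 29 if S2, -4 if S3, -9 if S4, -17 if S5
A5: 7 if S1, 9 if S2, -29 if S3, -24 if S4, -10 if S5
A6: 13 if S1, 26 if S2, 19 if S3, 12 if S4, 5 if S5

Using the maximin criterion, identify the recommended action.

A6

Row minima: A1=-25, A2=-30, A3=-28, A4=-17, A5=-29, A6=5
Best worst-case = 5 → A6.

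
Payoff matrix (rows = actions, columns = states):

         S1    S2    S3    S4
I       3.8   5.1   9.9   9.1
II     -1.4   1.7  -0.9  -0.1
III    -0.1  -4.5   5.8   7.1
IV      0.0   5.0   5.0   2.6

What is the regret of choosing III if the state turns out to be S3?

4.1

Best payoff under S3 is 9.9.
Regret = 9.9 − 5.8 = 4.1.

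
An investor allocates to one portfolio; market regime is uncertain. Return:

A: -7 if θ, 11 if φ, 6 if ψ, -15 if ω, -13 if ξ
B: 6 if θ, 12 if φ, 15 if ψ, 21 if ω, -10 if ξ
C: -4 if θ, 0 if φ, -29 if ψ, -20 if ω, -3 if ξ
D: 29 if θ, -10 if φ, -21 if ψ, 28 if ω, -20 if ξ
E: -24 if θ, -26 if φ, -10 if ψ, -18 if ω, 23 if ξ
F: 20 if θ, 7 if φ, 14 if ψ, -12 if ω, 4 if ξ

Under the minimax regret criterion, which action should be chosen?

Column bests: θ=29, φ=12, ψ=15, ω=28, ξ=23.
A regrets: 36, 1, 9, 43, 36 → max 43
B regrets: 23, 0, 0, 7, 33 → max 33
C regrets: 33, 12, 44, 48, 26 → max 48
D regrets: 0, 22, 36, 0, 43 → max 43
E regrets: 53, 38, 25, 46, 0 → max 53
F regrets: 9, 5, 1, 40, 19 → max 40
Smallest max regret = 33 → B.

B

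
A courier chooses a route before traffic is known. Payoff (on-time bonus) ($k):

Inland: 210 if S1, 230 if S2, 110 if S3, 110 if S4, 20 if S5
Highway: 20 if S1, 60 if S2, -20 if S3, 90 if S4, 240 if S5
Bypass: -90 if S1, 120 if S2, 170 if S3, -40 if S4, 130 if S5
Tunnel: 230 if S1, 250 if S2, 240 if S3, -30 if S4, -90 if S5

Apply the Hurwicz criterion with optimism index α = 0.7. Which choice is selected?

Inland: 0.7·230 + 0.3·20 = 167
Highway: 0.7·240 + 0.3·(-20) = 162
Bypass: 0.7·170 + 0.3·(-90) = 92
Tunnel: 0.7·250 + 0.3·(-90) = 148
Highest Hurwicz score = 167 → Inland.

Inland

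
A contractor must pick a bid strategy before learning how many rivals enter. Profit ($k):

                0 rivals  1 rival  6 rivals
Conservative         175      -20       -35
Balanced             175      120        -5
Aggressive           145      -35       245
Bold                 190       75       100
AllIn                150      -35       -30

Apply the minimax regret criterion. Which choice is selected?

Bold

Column bests: 0 rivals=190, 1 rival=120, 6 rivals=245.
Conservative regrets: 15, 140, 280 → max 280
Balanced regrets: 15, 0, 250 → max 250
Aggressive regrets: 45, 155, 0 → max 155
Bold regrets: 0, 45, 145 → max 145
AllIn regrets: 40, 155, 275 → max 275
Smallest max regret = 145 → Bold.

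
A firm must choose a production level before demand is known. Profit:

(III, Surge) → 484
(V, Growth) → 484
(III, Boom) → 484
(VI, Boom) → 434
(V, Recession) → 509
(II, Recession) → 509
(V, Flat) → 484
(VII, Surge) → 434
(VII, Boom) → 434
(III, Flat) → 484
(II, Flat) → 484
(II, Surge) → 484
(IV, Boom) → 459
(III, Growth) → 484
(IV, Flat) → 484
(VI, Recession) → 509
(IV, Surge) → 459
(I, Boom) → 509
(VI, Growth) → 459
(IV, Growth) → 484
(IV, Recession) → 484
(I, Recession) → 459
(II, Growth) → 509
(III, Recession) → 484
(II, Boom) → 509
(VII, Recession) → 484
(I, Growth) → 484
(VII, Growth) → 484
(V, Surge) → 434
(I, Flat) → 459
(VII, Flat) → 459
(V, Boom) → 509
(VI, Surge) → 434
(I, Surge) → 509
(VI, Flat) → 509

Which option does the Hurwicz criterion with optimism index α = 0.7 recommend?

II

I: 0.7·509 + 0.3·459 = 494
II: 0.7·509 + 0.3·484 = 501.5
III: 0.7·484 + 0.3·484 = 484
IV: 0.7·484 + 0.3·459 = 476.5
V: 0.7·509 + 0.3·434 = 486.5
VI: 0.7·509 + 0.3·434 = 486.5
VII: 0.7·484 + 0.3·434 = 469
Highest Hurwicz score = 501.5 → II.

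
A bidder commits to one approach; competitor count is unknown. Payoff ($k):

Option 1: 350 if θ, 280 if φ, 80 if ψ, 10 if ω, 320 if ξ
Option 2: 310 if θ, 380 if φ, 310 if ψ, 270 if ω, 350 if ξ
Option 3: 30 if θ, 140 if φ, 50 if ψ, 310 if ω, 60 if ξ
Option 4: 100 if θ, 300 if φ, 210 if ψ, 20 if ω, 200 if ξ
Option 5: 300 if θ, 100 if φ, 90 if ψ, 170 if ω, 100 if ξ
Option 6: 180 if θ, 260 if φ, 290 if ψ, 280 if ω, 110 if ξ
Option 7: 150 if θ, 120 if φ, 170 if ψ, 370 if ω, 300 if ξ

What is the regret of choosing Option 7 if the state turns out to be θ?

200

Best payoff under θ is 350.
Regret = 350 − 150 = 200.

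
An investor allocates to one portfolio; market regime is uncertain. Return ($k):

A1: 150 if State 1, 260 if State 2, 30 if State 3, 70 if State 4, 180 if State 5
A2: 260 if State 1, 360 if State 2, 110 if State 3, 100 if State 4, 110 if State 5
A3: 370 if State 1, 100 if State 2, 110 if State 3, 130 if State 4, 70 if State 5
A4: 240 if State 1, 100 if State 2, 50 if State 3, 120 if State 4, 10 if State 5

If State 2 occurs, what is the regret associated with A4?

260

Best payoff under State 2 is 360.
Regret = 360 − 100 = 260.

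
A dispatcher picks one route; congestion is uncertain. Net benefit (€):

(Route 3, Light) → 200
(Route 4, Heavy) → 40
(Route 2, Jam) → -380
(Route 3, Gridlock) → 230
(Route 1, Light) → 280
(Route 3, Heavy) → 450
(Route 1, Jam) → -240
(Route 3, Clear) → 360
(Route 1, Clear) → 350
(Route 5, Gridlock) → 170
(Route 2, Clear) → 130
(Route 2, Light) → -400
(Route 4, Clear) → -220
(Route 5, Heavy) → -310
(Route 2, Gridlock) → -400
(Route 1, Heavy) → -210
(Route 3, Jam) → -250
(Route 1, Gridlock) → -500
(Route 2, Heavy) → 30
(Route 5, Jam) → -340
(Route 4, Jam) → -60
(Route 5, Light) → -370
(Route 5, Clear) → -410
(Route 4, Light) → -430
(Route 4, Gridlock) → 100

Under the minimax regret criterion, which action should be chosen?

Route 3

Column bests: Clear=360, Light=280, Heavy=450, Jam=-60, Gridlock=230.
Route 1 regrets: 10, 0, 660, 180, 730 → max 730
Route 2 regrets: 230, 680, 420, 320, 630 → max 680
Route 3 regrets: 0, 80, 0, 190, 0 → max 190
Route 4 regrets: 580, 710, 410, 0, 130 → max 710
Route 5 regrets: 770, 650, 760, 280, 60 → max 770
Smallest max regret = 190 → Route 3.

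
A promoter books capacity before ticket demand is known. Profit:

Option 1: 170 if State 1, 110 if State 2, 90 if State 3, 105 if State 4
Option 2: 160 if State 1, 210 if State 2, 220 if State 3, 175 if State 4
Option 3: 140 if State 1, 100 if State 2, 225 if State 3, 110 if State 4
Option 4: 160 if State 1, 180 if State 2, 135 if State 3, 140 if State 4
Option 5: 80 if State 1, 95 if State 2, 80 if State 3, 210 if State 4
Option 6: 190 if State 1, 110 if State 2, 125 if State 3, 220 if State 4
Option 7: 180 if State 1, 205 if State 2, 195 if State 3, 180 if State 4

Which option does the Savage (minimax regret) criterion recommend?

Option 7

Column bests: State 1=190, State 2=210, State 3=225, State 4=220.
Option 1 regrets: 20, 100, 135, 115 → max 135
Option 2 regrets: 30, 0, 5, 45 → max 45
Option 3 regrets: 50, 110, 0, 110 → max 110
Option 4 regrets: 30, 30, 90, 80 → max 90
Option 5 regrets: 110, 115, 145, 10 → max 145
Option 6 regrets: 0, 100, 100, 0 → max 100
Option 7 regrets: 10, 5, 30, 40 → max 40
Smallest max regret = 40 → Option 7.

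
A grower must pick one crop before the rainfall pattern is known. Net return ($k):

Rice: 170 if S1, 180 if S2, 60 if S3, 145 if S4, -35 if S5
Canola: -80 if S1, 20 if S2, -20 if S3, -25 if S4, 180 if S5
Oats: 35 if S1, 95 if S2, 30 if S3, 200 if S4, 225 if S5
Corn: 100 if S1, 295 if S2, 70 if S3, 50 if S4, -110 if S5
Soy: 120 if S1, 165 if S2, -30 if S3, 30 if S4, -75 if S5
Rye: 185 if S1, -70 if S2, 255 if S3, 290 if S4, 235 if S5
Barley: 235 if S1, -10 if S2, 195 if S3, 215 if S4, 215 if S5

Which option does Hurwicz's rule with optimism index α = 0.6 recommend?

Rice: 0.6·180 + 0.4·(-35) = 94
Canola: 0.6·180 + 0.4·(-80) = 76
Oats: 0.6·225 + 0.4·30 = 147
Corn: 0.6·295 + 0.4·(-110) = 133
Soy: 0.6·165 + 0.4·(-75) = 69
Rye: 0.6·290 + 0.4·(-70) = 146
Barley: 0.6·235 + 0.4·(-10) = 137
Highest Hurwicz score = 147 → Oats.

Oats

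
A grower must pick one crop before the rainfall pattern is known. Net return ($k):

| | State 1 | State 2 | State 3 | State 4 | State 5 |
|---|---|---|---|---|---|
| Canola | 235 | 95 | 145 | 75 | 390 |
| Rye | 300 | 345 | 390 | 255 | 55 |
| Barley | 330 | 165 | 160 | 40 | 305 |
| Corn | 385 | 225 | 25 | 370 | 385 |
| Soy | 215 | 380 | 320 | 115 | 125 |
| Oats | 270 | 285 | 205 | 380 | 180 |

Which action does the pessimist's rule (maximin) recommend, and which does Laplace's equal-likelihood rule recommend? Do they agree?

Row minima: Canola=75, Rye=55, Barley=40, Corn=25, Soy=115, Oats=180
Best worst-case = 180 → Oats.
Row averages: Canola=188, Rye=269, Barley=200, Corn=278, Soy=231, Oats=264
Highest average = 278 → Corn.

maximin → Oats; laplace → Corn (disagree)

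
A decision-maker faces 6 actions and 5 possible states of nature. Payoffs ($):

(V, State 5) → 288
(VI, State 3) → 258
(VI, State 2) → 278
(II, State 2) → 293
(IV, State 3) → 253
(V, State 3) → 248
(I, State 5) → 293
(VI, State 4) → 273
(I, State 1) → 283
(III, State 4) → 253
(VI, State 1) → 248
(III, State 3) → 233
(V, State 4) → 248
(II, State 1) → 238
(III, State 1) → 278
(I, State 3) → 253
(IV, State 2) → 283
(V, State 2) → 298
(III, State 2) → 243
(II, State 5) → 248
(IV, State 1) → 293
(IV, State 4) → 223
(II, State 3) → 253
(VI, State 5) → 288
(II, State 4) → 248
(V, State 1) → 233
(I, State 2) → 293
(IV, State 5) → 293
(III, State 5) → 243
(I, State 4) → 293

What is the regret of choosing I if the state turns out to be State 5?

Best payoff under State 5 is 293.
Regret = 293 − 293 = 0.

0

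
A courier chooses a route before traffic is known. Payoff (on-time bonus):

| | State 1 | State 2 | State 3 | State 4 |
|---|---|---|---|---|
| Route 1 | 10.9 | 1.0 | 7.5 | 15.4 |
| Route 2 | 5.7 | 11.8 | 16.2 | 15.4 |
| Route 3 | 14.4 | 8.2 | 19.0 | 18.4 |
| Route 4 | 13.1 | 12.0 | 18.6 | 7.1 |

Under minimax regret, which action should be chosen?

Column bests: State 1=14.4, State 2=12.0, State 3=19.0, State 4=18.4.
Route 1 regrets: 3.5, 11.0, 11.5, 3.0 → max 11.5
Route 2 regrets: 8.7, 0.2, 2.8, 3.0 → max 8.7
Route 3 regrets: 0.0, 3.8, 0.0, 0.0 → max 3.8
Route 4 regrets: 1.3, 0.0, 0.4, 11.3 → max 11.3
Smallest max regret = 3.8 → Route 3.

Route 3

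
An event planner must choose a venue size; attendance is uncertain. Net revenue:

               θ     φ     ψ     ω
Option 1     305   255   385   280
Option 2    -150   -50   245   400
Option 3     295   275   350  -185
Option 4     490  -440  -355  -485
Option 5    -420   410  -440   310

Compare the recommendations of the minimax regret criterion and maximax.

minimax regret → Option 1; maximax → Option 4 (disagree)

Column bests: θ=490, φ=410, ψ=385, ω=400.
Option 1 regrets: 185, 155, 0, 120 → max 185
Option 2 regrets: 640, 460, 140, 0 → max 640
Option 3 regrets: 195, 135, 35, 585 → max 585
Option 4 regrets: 0, 850, 740, 885 → max 885
Option 5 regrets: 910, 0, 825, 90 → max 910
Smallest max regret = 185 → Option 1.
Row maxima: Option 1=385, Option 2=400, Option 3=350, Option 4=490, Option 5=410
Best best-case = 490 → Option 4.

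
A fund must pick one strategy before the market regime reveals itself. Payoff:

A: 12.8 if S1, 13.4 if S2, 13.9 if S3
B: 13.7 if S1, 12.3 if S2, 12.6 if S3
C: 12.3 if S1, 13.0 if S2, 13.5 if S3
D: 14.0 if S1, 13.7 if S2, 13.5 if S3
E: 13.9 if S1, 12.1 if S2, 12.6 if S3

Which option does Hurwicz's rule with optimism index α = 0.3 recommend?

D

A: 0.3·13.9 + 0.7·12.8 = 13.13
B: 0.3·13.7 + 0.7·12.3 = 12.72
C: 0.3·13.5 + 0.7·12.3 = 12.66
D: 0.3·14.0 + 0.7·13.5 = 13.65
E: 0.3·13.9 + 0.7·12.1 = 12.64
Highest Hurwicz score = 13.65 → D.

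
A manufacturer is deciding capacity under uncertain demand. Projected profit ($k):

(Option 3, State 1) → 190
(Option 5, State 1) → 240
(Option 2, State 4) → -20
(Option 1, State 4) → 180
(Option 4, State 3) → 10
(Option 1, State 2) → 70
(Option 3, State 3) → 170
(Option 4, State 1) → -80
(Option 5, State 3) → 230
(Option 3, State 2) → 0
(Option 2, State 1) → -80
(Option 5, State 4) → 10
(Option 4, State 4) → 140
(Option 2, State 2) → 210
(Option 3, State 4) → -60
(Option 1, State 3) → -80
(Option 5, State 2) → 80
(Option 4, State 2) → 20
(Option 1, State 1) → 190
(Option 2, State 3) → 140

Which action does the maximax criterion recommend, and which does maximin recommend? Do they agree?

Row maxima: Option 1=190, Option 2=210, Option 3=190, Option 4=140, Option 5=240
Best best-case = 240 → Option 5.
Row minima: Option 1=-80, Option 2=-80, Option 3=-60, Option 4=-80, Option 5=10
Best worst-case = 10 → Option 5.

maximax → Option 5; maximin → Option 5 (agree)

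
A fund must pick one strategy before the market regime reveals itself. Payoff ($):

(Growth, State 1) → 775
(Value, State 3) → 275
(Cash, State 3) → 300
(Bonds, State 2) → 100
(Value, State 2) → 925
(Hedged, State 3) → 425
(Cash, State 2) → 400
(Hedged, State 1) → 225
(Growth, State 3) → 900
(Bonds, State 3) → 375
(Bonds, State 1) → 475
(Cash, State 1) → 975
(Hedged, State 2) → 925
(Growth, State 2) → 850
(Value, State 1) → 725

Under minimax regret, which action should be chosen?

Growth

Column bests: State 1=975, State 2=925, State 3=900.
Hedged regrets: 750, 0, 475 → max 750
Growth regrets: 200, 75, 0 → max 200
Value regrets: 250, 0, 625 → max 625
Cash regrets: 0, 525, 600 → max 600
Bonds regrets: 500, 825, 525 → max 825
Smallest max regret = 200 → Growth.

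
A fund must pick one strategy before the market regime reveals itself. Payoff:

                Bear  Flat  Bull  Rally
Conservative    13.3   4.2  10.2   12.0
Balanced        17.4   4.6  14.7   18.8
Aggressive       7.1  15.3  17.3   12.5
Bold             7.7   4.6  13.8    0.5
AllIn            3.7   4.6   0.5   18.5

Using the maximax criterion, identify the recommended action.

Row maxima: Conservative=13.3, Balanced=18.8, Aggressive=17.3, Bold=13.8, AllIn=18.5
Best best-case = 18.8 → Balanced.

Balanced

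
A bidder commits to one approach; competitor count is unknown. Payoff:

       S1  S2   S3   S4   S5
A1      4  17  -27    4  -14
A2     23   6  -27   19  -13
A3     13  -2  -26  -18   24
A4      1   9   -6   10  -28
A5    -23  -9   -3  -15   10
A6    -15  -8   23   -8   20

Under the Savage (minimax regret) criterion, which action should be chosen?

A6

Column bests: S1=23, S2=17, S3=23, S4=19, S5=24.
A1 regrets: 19, 0, 50, 15, 38 → max 50
A2 regrets: 0, 11, 50, 0, 37 → max 50
A3 regrets: 10, 19, 49, 37, 0 → max 49
A4 regrets: 22, 8, 29, 9, 52 → max 52
A5 regrets: 46, 26, 26, 34, 14 → max 46
A6 regrets: 38, 25, 0, 27, 4 → max 38
Smallest max regret = 38 → A6.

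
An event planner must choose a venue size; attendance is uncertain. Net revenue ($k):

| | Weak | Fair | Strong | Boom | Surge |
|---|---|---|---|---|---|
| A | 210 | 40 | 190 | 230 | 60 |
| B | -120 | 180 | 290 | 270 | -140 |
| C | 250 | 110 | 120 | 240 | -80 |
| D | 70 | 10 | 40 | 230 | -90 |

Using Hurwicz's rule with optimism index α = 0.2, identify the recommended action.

A: 0.2·230 + 0.8·40 = 78
B: 0.2·290 + 0.8·(-140) = -54
C: 0.2·250 + 0.8·(-80) = -14
D: 0.2·230 + 0.8·(-90) = -26
Highest Hurwicz score = 78 → A.

A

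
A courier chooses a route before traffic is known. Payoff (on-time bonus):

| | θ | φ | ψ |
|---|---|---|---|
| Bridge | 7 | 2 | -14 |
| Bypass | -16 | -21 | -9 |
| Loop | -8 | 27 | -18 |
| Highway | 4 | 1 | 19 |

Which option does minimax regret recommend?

Column bests: θ=7, φ=27, ψ=19.
Bridge regrets: 0, 25, 33 → max 33
Bypass regrets: 23, 48, 28 → max 48
Loop regrets: 15, 0, 37 → max 37
Highway regrets: 3, 26, 0 → max 26
Smallest max regret = 26 → Highway.

Highway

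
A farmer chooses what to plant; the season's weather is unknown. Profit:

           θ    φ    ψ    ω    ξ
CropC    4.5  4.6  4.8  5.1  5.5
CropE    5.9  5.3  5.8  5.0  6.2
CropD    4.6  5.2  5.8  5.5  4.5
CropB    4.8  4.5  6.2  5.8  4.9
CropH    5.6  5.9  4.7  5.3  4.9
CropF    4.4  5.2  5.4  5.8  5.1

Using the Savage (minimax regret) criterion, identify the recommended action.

CropE

Column bests: θ=5.9, φ=5.9, ψ=6.2, ω=5.8, ξ=6.2.
CropC regrets: 1.4, 1.3, 1.4, 0.7, 0.7 → max 1.4
CropE regrets: 0.0, 0.6, 0.4, 0.8, 0.0 → max 0.8
CropD regrets: 1.3, 0.7, 0.4, 0.3, 1.7 → max 1.7
CropB regrets: 1.1, 1.4, 0.0, 0.0, 1.3 → max 1.4
CropH regrets: 0.3, 0.0, 1.5, 0.5, 1.3 → max 1.5
CropF regrets: 1.5, 0.7, 0.8, 0.0, 1.1 → max 1.5
Smallest max regret = 0.8 → CropE.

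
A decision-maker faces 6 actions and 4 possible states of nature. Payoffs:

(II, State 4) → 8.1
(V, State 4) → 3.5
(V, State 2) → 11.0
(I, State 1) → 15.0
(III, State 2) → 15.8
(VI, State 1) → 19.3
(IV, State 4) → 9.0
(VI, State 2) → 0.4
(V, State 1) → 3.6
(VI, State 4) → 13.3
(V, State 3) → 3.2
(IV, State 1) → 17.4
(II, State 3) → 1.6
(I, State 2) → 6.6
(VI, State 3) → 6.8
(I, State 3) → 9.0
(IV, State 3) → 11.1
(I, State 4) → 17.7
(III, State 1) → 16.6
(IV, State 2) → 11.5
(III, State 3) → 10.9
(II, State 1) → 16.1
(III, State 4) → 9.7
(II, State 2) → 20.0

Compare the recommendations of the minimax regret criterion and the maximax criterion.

minimax regret → III; maximax → II (disagree)

Column bests: State 1=19.3, State 2=20.0, State 3=11.1, State 4=17.7.
I regrets: 4.3, 13.4, 2.1, 0.0 → max 13.4
II regrets: 3.2, 0.0, 9.5, 9.6 → max 9.6
III regrets: 2.7, 4.2, 0.2, 8.0 → max 8.0
IV regrets: 1.9, 8.5, 0.0, 8.7 → max 8.7
V regrets: 15.7, 9.0, 7.9, 14.2 → max 15.7
VI regrets: 0.0, 19.6, 4.3, 4.4 → max 19.6
Smallest max regret = 8.0 → III.
Row maxima: I=17.7, II=20.0, III=16.6, IV=17.4, V=11.0, VI=19.3
Best best-case = 20.0 → II.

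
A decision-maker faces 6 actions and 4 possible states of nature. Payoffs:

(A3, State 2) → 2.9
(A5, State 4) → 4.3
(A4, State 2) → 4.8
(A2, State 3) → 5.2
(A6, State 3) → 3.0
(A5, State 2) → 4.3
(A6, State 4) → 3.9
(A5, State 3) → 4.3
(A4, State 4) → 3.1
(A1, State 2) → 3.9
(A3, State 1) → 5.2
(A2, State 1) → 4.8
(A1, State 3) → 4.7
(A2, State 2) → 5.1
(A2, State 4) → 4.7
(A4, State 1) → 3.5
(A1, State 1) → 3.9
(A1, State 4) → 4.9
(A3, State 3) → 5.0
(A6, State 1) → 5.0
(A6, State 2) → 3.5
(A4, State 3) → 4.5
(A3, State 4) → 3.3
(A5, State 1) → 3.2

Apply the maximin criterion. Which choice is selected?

Row minima: A1=3.9, A2=4.7, A3=2.9, A4=3.1, A5=3.2, A6=3.0
Best worst-case = 4.7 → A2.

A2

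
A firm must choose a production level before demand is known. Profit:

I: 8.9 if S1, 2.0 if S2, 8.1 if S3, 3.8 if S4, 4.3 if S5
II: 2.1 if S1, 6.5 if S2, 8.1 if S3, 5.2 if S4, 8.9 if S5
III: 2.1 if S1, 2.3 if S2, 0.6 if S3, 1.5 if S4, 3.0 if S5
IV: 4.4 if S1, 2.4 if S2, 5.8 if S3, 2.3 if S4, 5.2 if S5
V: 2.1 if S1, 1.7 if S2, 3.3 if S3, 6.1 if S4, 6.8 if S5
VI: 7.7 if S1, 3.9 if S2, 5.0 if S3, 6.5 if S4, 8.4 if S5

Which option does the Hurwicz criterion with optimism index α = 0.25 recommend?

I: 0.25·8.9 + 0.75·2.0 = 3.725
II: 0.25·8.9 + 0.75·2.1 = 3.8
III: 0.25·3.0 + 0.75·0.6 = 1.2
IV: 0.25·5.8 + 0.75·2.3 = 3.175
V: 0.25·6.8 + 0.75·1.7 = 2.975
VI: 0.25·8.4 + 0.75·3.9 = 5.025
Highest Hurwicz score = 5.025 → VI.

VI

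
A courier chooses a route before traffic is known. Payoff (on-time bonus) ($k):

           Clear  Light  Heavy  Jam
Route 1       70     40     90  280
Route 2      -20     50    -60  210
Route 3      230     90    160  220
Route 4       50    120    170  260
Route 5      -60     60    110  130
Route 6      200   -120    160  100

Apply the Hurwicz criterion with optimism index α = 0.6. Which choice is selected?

Route 1: 0.6·280 + 0.4·40 = 184
Route 2: 0.6·210 + 0.4·(-60) = 102
Route 3: 0.6·230 + 0.4·90 = 174
Route 4: 0.6·260 + 0.4·50 = 176
Route 5: 0.6·130 + 0.4·(-60) = 54
Route 6: 0.6·200 + 0.4·(-120) = 72
Highest Hurwicz score = 184 → Route 1.

Route 1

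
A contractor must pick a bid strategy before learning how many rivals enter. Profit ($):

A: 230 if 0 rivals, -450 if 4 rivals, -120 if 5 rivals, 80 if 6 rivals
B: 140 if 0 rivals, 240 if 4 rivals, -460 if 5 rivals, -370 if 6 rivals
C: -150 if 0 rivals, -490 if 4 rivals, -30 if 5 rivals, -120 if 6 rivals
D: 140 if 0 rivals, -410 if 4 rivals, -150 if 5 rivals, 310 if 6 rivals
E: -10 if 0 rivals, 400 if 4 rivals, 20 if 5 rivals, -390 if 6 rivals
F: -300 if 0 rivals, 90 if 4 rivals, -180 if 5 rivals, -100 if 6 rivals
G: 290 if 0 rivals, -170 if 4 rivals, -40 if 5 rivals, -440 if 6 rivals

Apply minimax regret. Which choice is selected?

Column bests: 0 rivals=290, 4 rivals=400, 5 rivals=20, 6 rivals=310.
A regrets: 60, 850, 140, 230 → max 850
B regrets: 150, 160, 480, 680 → max 680
C regrets: 440, 890, 50, 430 → max 890
D regrets: 150, 810, 170, 0 → max 810
E regrets: 300, 0, 0, 700 → max 700
F regrets: 590, 310, 200, 410 → max 590
G regrets: 0, 570, 60, 750 → max 750
Smallest max regret = 590 → F.

F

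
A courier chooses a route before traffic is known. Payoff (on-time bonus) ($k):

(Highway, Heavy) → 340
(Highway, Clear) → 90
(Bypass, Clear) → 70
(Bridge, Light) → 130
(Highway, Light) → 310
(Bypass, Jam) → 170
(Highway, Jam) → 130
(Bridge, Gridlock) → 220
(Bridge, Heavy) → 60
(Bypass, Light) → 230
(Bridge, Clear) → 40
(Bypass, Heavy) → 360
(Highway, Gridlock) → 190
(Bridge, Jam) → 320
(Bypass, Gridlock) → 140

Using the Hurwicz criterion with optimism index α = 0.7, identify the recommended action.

Bypass

Highway: 0.7·340 + 0.3·90 = 265
Bypass: 0.7·360 + 0.3·70 = 273
Bridge: 0.7·320 + 0.3·40 = 236
Highest Hurwicz score = 273 → Bypass.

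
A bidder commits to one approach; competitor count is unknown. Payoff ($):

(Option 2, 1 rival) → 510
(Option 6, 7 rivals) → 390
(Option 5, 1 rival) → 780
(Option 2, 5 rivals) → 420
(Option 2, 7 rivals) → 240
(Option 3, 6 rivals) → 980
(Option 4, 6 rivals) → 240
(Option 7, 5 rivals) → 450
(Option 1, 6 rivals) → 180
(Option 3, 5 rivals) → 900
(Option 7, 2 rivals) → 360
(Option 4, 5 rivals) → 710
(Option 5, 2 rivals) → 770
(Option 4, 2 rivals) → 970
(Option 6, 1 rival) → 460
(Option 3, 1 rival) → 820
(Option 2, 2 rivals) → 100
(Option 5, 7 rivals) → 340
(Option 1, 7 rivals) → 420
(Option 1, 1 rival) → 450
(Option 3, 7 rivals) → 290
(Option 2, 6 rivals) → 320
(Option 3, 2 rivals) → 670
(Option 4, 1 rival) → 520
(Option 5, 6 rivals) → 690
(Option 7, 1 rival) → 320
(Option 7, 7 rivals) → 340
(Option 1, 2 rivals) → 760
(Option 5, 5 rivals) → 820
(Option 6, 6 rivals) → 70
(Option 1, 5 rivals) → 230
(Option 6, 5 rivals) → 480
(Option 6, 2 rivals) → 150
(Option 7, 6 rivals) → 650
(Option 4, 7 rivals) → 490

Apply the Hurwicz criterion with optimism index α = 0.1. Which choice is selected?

Option 5

Option 1: 0.1·760 + 0.9·180 = 238
Option 2: 0.1·510 + 0.9·100 = 141
Option 3: 0.1·980 + 0.9·290 = 359
Option 4: 0.1·970 + 0.9·240 = 313
Option 5: 0.1·820 + 0.9·340 = 388
Option 6: 0.1·480 + 0.9·70 = 111
Option 7: 0.1·650 + 0.9·320 = 353
Highest Hurwicz score = 388 → Option 5.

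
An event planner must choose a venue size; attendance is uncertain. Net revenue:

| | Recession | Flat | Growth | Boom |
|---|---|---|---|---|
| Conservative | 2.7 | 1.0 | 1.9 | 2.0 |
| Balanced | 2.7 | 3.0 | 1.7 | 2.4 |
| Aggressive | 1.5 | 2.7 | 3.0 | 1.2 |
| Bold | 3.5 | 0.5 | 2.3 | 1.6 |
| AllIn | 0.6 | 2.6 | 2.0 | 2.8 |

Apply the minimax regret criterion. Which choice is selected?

Column bests: Recession=3.5, Flat=3.0, Growth=3.0, Boom=2.8.
Conservative regrets: 0.8, 2.0, 1.1, 0.8 → max 2.0
Balanced regrets: 0.8, 0.0, 1.3, 0.4 → max 1.3
Aggressive regrets: 2.0, 0.3, 0.0, 1.6 → max 2.0
Bold regrets: 0.0, 2.5, 0.7, 1.2 → max 2.5
AllIn regrets: 2.9, 0.4, 1.0, 0.0 → max 2.9
Smallest max regret = 1.3 → Balanced.

Balanced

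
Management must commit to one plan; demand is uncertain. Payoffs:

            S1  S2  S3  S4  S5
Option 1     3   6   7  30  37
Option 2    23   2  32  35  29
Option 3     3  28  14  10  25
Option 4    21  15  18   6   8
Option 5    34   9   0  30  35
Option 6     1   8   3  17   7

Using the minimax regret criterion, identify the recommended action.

Column bests: S1=34, S2=28, S3=32, S4=35, S5=37.
Option 1 regrets: 31, 22, 25, 5, 0 → max 31
Option 2 regrets: 11, 26, 0, 0, 8 → max 26
Option 3 regrets: 31, 0, 18, 25, 12 → max 31
Option 4 regrets: 13, 13, 14, 29, 29 → max 29
Option 5 regrets: 0, 19, 32, 5, 2 → max 32
Option 6 regrets: 33, 20, 29, 18, 30 → max 33
Smallest max regret = 26 → Option 2.

Option 2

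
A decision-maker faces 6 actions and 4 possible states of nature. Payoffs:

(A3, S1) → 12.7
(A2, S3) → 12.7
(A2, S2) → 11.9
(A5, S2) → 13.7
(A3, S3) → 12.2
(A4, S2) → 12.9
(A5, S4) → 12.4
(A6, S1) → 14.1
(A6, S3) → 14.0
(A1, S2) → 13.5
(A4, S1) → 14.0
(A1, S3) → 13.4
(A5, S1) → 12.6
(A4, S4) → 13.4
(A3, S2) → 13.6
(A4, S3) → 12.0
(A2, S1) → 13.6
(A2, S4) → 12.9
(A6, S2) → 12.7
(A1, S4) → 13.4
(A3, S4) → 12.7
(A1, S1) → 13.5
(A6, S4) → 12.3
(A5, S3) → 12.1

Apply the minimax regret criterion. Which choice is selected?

A1

Column bests: S1=14.1, S2=13.7, S3=14.0, S4=13.4.
A1 regrets: 0.6, 0.2, 0.6, 0.0 → max 0.6
A2 regrets: 0.5, 1.8, 1.3, 0.5 → max 1.8
A3 regrets: 1.4, 0.1, 1.8, 0.7 → max 1.8
A4 regrets: 0.1, 0.8, 2.0, 0.0 → max 2.0
A5 regrets: 1.5, 0.0, 1.9, 1.0 → max 1.9
A6 regrets: 0.0, 1.0, 0.0, 1.1 → max 1.1
Smallest max regret = 0.6 → A1.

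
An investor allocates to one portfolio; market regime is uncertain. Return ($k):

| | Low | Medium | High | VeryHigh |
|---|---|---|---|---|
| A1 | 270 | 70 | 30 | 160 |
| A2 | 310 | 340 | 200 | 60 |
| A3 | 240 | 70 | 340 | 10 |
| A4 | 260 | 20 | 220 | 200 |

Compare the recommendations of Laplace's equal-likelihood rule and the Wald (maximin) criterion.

Row averages: A1=132.5, A2=227.5, A3=165, A4=175
Highest average = 227.5 → A2.
Row minima: A1=30, A2=60, A3=10, A4=20
Best worst-case = 60 → A2.

laplace → A2; maximin → A2 (agree)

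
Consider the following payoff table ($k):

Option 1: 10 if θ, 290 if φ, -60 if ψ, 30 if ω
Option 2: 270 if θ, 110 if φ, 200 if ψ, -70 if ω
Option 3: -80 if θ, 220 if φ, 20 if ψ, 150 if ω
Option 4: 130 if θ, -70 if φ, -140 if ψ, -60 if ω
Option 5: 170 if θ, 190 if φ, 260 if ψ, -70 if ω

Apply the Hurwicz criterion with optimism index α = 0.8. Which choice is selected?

Option 1

Option 1: 0.8·290 + 0.2·(-60) = 220
Option 2: 0.8·270 + 0.2·(-70) = 202
Option 3: 0.8·220 + 0.2·(-80) = 160
Option 4: 0.8·130 + 0.2·(-140) = 76
Option 5: 0.8·260 + 0.2·(-70) = 194
Highest Hurwicz score = 220 → Option 1.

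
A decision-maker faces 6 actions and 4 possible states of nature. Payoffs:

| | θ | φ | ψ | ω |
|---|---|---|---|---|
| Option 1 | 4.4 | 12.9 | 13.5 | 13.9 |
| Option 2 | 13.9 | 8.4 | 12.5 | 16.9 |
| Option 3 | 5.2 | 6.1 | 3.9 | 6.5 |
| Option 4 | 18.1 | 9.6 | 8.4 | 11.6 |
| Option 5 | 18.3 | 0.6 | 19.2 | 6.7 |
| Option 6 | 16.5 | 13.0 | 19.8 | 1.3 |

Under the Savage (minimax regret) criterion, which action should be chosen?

Column bests: θ=18.3, φ=13.0, ψ=19.8, ω=16.9.
Option 1 regrets: 13.9, 0.1, 6.3, 3.0 → max 13.9
Option 2 regrets: 4.4, 4.6, 7.3, 0.0 → max 7.3
Option 3 regrets: 13.1, 6.9, 15.9, 10.4 → max 15.9
Option 4 regrets: 0.2, 3.4, 11.4, 5.3 → max 11.4
Option 5 regrets: 0.0, 12.4, 0.6, 10.2 → max 12.4
Option 6 regrets: 1.8, 0.0, 0.0, 15.6 → max 15.6
Smallest max regret = 7.3 → Option 2.

Option 2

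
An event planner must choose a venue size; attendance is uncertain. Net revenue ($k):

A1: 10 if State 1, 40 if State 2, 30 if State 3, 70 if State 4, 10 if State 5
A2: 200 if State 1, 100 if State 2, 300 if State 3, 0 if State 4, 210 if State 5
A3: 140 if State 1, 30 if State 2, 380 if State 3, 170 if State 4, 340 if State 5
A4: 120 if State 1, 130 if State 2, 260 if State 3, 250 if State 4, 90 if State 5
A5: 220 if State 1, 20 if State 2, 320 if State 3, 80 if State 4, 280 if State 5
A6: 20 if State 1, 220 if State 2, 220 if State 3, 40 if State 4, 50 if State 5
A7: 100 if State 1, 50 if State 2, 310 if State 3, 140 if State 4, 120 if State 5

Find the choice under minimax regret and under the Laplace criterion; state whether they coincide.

minimax regret → A3; laplace → A3 (agree)

Column bests: State 1=220, State 2=220, State 3=380, State 4=250, State 5=340.
A1 regrets: 210, 180, 350, 180, 330 → max 350
A2 regrets: 20, 120, 80, 250, 130 → max 250
A3 regrets: 80, 190, 0, 80, 0 → max 190
A4 regrets: 100, 90, 120, 0, 250 → max 250
A5 regrets: 0, 200, 60, 170, 60 → max 200
A6 regrets: 200, 0, 160, 210, 290 → max 290
A7 regrets: 120, 170, 70, 110, 220 → max 220
Smallest max regret = 190 → A3.
Row averages: A1=32, A2=162, A3=212, A4=170, A5=184, A6=110, A7=144
Highest average = 212 → A3.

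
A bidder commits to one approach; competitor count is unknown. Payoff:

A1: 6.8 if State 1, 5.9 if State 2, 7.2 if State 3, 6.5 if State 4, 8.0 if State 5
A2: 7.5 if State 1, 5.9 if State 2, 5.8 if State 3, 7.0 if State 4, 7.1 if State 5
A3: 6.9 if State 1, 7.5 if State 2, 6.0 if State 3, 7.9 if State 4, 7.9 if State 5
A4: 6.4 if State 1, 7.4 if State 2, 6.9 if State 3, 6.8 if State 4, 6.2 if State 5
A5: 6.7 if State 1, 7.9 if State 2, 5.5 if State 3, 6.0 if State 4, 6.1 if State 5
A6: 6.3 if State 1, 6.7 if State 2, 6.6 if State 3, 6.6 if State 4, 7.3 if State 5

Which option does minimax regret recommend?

Column bests: State 1=7.5, State 2=7.9, State 3=7.2, State 4=7.9, State 5=8.0.
A1 regrets: 0.7, 2.0, 0.0, 1.4, 0.0 → max 2.0
A2 regrets: 0.0, 2.0, 1.4, 0.9, 0.9 → max 2.0
A3 regrets: 0.6, 0.4, 1.2, 0.0, 0.1 → max 1.2
A4 regrets: 1.1, 0.5, 0.3, 1.1, 1.8 → max 1.8
A5 regrets: 0.8, 0.0, 1.7, 1.9, 1.9 → max 1.9
A6 regrets: 1.2, 1.2, 0.6, 1.3, 0.7 → max 1.3
Smallest max regret = 1.2 → A3.

A3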